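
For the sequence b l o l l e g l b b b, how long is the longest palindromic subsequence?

6

Using dp[i][j] = 2 + dp[i+1][j−1] if the ends match, else max(dp[i+1][j], dp[i][j−1]):
dp[1][11] = 6. A witness is bllllb at positions 1,2,4,5,8,11.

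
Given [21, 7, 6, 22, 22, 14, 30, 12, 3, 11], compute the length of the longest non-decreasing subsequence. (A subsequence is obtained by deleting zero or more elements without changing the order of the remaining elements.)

One longest non-decreasing subsequence is 21, 22, 22, 30 (positions 1,4,5,7), of length 4; no longer one exists.

4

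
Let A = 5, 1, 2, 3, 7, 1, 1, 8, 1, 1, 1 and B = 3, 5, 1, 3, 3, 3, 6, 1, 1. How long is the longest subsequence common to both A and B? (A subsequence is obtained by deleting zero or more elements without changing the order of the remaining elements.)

5

A longest common subsequence is 5, 1, 3, 1, 1 (length 5); the LCS DP confirms no longer common subsequence exists.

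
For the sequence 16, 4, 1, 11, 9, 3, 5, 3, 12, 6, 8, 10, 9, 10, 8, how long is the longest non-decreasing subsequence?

Let dp[i] be the longest non-decreasing subsequence ending at position i. Then dp = [1, 1, 1, 2, 2, 2, 3, 3, 4, 4, 5, 6, 6, 7, 6].
The maximum is 7; one witness is 1, 3, 5, 6, 8, 10, 10 at positions 3,6,7,10,11,12,14.

7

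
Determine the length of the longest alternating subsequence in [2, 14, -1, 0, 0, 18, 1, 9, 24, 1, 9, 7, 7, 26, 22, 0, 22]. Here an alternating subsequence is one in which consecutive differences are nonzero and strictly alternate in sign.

Track the best alternating length ending on an up-step vs a down-step at each position: up/down = 1/1, 2/1, 1/3, 4/3, 4/3, 4/1, 4/5, 6/5, 6/1, 4/7, 8/7, 8/9, 8/9, 10/1, 10/11, 4/11, 12/11.
The maximum over both is 12; one such subsequence is 2, 14, -1, 18, 1, 9, 1, 9, 7, 26, 0, 22.

12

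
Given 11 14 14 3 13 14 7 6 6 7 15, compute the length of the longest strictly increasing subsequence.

4

Let dp[i] be the longest increasing subsequence ending at position i. Then dp = [1, 2, 2, 1, 2, 3, 2, 2, 2, 3, 4].
The maximum is 4; one witness is 11, 13, 14, 15 at positions 1,5,6,11.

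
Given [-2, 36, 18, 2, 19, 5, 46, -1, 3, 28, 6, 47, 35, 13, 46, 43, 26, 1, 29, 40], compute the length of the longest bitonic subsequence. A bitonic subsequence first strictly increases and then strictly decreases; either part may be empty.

Let inc[i] be the LIS ending at i and dec[i] the longest strictly decreasing subsequence starting at i. inc = [1, 2, 2, 2, 3, 3, 4, 2, 3, 4, 4, 5, 5, 5, 6, 6, 6, 3, 7, 8], dec = [1, 5, 4, 2, 4, 3, 4, 1, 2, 3, 2, 5, 3, 2, 4, 3, 2, 1, 1, 1].
max_i inc[i]+dec[i]−1 = 9, with one witness -2, 18, 19, 46, 47, 46, 43, 26, 1.

9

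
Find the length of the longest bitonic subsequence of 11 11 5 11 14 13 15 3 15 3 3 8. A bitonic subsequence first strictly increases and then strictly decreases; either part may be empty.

One longest bitonic subsequence is 5, 11, 14, 13, 8 (positions 3,4,5,6,12): it rises to 14 then falls. Length 5 is optimal.

5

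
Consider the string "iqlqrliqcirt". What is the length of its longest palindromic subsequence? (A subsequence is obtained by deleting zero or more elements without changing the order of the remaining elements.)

7

Using dp[i][j] = 2 + dp[i+1][j−1] if the ends match, else max(dp[i+1][j], dp[i][j−1]):
dp[1][12] = 7. A witness is iqlrlqi at positions 1,2,3,5,6,8,10.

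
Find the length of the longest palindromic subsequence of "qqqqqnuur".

5

One longest palindromic subsequence is qqqqq (positions 1,2,3,4,5); it reads the same forward and backward, and the interval DP gives dp[1][9] = 5.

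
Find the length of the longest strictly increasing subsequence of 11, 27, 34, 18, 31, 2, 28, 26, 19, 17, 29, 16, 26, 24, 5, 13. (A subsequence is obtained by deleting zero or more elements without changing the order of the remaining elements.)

4

Scanning left to right, the best length ending at each element is: 11→1, 27→2, 34→3, 18→2, 31→3, 2→1, 28→3, 26→3, 19→3, 17→2, 29→4, 16→2, 26→4, 24→4, 5→2, 13→3.
So the longest increasing subsequence has length 4, e.g. 11, 27, 28, 29.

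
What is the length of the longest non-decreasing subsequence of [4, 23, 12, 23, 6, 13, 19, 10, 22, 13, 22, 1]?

6

Scanning left to right, the best length ending at each element is: 4→1, 23→2, 12→2, 23→3, 6→2, 13→3, 19→4, 10→3, 22→5, 13→4, 22→6, 1→1.
So the longest non-decreasing subsequence has length 6, e.g. 4, 12, 13, 19, 22, 22.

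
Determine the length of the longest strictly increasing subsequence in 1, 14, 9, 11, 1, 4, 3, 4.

3

Scanning left to right, the best length ending at each element is: 1→1, 14→2, 9→2, 11→3, 1→1, 4→2, 3→2, 4→3.
So the longest increasing subsequence has length 3, e.g. 1, 9, 11.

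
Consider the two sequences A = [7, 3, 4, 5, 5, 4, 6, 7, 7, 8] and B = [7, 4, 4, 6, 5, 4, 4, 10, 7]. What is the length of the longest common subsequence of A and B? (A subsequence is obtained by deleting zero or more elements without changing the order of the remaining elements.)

A longest common subsequence is 7, 4, 5, 4, 7 (length 5); the LCS DP confirms no longer common subsequence exists.

5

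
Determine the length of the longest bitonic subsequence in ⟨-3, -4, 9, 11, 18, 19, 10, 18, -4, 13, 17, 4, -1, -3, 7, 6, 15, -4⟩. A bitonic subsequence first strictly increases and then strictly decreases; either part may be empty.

11

Let inc[i] be the LIS ending at i and dec[i] the longest strictly decreasing subsequence starting at i. inc = [1, 1, 2, 3, 4, 5, 3, 4, 1, 4, 5, 2, 2, 2, 3, 3, 5, 1], dec = [2, 1, 5, 6, 6, 7, 5, 6, 1, 5, 5, 4, 3, 2, 3, 2, 2, 1].
max_i inc[i]+dec[i]−1 = 11, with one witness -3, 9, 11, 18, 19, 18, 17, 4, -1, -3, -4.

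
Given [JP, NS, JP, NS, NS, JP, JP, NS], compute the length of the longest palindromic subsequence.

6

One longest palindromic subsequence is NS JP NS NS JP NS (positions 2,3,4,5,7,8); it reads the same forward and backward, and the interval DP gives dp[1][8] = 6.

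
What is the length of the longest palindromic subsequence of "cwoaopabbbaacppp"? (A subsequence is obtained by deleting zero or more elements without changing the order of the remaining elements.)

9

One longest palindromic subsequence is caabbbaac (positions 1,4,7,8,9,10,11,12,13); it reads the same forward and backward, and the interval DP gives dp[1][16] = 9.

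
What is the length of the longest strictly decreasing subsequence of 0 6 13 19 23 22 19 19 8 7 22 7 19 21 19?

Scanning left to right, the best length ending at each element is: 0→1, 6→1, 13→1, 19→1, 23→1, 22→2, 19→3, 19→3, 8→4, 7→5, 22→2, 7→5, 19→3, 21→3, 19→4.
So the longest decreasing subsequence has length 5, e.g. 23, 22, 19, 8, 7.

5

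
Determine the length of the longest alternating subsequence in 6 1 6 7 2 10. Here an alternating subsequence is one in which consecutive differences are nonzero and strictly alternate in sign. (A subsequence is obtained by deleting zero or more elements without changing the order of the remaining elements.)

A longest alternating subsequence is 6, 1, 6, 2, 10 (positions 1,2,3,5,6); its 4 consecutive differences strictly alternate in sign, and length 5 is optimal.

5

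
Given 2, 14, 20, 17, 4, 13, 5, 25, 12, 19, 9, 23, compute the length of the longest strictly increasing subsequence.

Scanning left to right, the best length ending at each element is: 2→1, 14→2, 20→3, 17→3, 4→2, 13→3, 5→3, 25→4, 12→4, 19→5, 9→4, 23→6.
So the longest increasing subsequence has length 6, e.g. 2, 4, 5, 12, 19, 23.

6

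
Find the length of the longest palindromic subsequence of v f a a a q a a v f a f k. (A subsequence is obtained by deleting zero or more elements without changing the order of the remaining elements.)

Using dp[i][j] = 2 + dp[i+1][j−1] if the ends match, else max(dp[i+1][j], dp[i][j−1]):
dp[1][13] = 9. A witness is faaaqaaaf at positions 2,3,4,5,6,7,8,11,12.

9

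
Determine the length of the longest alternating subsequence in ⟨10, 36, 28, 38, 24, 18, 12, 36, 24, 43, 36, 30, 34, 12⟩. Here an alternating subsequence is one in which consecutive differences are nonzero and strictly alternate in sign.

11

A longest alternating subsequence is 10, 36, 28, 38, 24, 36, 24, 43, 30, 34, 12 (positions 1,2,3,4,5,8,9,10,12,13,14); its 10 consecutive differences strictly alternate in sign, and length 11 is optimal.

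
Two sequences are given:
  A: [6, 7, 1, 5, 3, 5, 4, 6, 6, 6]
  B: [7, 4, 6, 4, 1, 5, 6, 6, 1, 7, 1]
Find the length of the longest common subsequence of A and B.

A longest common subsequence is 6, 1, 5, 6, 6 (length 5); the LCS DP confirms no longer common subsequence exists.

5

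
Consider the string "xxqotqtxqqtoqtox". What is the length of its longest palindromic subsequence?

Using dp[i][j] = 2 + dp[i+1][j−1] if the ends match, else max(dp[i+1][j], dp[i][j−1]):
dp[1][16] = 12. A witness is xotqtqqtqtox at positions 1,4,5,6,7,9,10,11,13,14,15,16.

12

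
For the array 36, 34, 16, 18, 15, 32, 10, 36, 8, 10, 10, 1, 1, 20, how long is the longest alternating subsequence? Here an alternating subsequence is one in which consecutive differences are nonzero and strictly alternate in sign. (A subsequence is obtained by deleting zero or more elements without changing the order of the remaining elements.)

A longest alternating subsequence is 36, 16, 18, 15, 32, 10, 36, 8, 10, 1, 20 (positions 1,3,4,5,6,7,8,9,10,12,14); its 10 consecutive differences strictly alternate in sign, and length 11 is optimal.

11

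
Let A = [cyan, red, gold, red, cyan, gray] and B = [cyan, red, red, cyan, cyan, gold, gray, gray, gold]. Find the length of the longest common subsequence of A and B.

5

A longest common subsequence is cyan, red, red, cyan, gray (length 5); the LCS DP confirms no longer common subsequence exists.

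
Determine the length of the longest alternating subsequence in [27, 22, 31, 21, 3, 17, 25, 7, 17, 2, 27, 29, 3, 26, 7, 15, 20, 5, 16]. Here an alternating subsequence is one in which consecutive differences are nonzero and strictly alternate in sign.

15

Track the best alternating length ending on an up-step vs a down-step at each position: up/down = 1/1, 1/2, 3/1, 1/4, 1/4, 5/4, 5/4, 5/6, 7/6, 1/8, 9/4, 9/4, 9/10, 11/10, 11/12, 13/12, 13/12, 11/14, 15/14.
The maximum over both is 15; one such subsequence is 27, 22, 31, 3, 17, 7, 17, 2, 27, 3, 26, 7, 15, 5, 16.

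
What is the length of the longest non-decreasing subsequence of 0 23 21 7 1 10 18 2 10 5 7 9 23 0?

One longest non-decreasing subsequence is 0, 1, 2, 5, 7, 9, 23 (positions 1,5,8,10,11,12,13), of length 7; no longer one exists.

7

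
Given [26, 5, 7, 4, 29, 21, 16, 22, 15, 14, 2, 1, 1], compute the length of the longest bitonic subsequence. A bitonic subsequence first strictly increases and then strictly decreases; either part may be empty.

9

One longest bitonic subsequence is 5, 7, 29, 21, 16, 15, 14, 2, 1 (positions 2,3,5,6,7,9,10,11,13): it rises to 29 then falls. Length 9 is optimal.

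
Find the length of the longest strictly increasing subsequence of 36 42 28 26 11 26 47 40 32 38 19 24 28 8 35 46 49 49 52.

8

Let dp[i] be the longest increasing subsequence ending at position i. Then dp = [1, 2, 1, 1, 1, 2, 3, 3, 3, 4, 2, 3, 4, 1, 5, 6, 7, 7, 8].
The maximum is 8; one witness is 11, 19, 24, 28, 35, 46, 49, 52 at positions 5,11,12,13,15,16,17,19.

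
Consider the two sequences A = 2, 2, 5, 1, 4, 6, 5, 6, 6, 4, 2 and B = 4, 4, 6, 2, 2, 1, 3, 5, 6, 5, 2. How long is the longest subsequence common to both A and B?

6

A longest common subsequence is 2, 2, 5, 6, 5, 2 (length 6); the LCS DP confirms no longer common subsequence exists.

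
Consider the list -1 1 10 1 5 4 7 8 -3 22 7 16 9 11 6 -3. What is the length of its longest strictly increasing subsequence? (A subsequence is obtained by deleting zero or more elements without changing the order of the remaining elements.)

One longest increasing subsequence is -1, 1, 5, 7, 8, 9, 11 (positions 1,2,5,7,8,13,14), of length 7; no longer one exists.

7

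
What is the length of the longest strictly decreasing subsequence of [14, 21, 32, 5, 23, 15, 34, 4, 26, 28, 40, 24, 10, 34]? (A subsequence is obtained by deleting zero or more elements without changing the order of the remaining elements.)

Let dp[i] be the longest decreasing subsequence ending at position i. Then dp = [1, 1, 1, 2, 2, 3, 1, 4, 2, 2, 1, 3, 4, 2].
The maximum is 4; one witness is 32, 23, 15, 4 at positions 3,5,6,8.

4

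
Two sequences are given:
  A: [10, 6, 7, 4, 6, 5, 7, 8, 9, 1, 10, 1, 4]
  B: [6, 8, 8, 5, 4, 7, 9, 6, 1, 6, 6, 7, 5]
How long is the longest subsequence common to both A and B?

5

Backtracking the LCS table gives one alignment: 6 (A2,B1) → 4 (A4,B5) → 7 (A7,B6) → 9 (A9,B7) → 1 (A10,B9).
So the longest common subsequence has length 5.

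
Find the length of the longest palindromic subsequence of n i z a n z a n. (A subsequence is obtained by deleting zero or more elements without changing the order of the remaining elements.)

One longest palindromic subsequence is nazan (positions 1,4,6,7,8); it reads the same forward and backward, and the interval DP gives dp[1][8] = 5.

5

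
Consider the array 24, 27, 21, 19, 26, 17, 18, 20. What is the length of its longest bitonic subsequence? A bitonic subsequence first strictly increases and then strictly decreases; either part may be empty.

5

One longest bitonic subsequence is 24, 27, 21, 19, 18 (positions 1,2,3,4,7): it rises to 27 then falls. Length 5 is optimal.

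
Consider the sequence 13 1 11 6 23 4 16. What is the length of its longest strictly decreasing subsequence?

4

Let dp[i] be the longest decreasing subsequence ending at position i. Then dp = [1, 2, 2, 3, 1, 4, 2].
The maximum is 4; one witness is 13, 11, 6, 4 at positions 1,3,4,6.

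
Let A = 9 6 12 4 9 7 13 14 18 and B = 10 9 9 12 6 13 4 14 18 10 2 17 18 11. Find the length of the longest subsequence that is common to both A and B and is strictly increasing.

5

A longest common strictly increasing subsequence is 9, 12, 13, 14, 18 (length 5); it appears in order in both A and B, and no longer such subsequence exists.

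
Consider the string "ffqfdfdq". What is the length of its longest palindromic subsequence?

5

Using dp[i][j] = 2 + dp[i+1][j−1] if the ends match, else max(dp[i+1][j], dp[i][j−1]):
dp[1][8] = 5. A witness is qdfdq at positions 3,5,6,7,8.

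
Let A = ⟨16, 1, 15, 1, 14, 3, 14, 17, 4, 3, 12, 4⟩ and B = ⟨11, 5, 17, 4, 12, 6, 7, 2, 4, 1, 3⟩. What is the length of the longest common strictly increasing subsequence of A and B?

A longest common strictly increasing subsequence is 4, 12 (length 2); it appears in order in both A and B, and no longer such subsequence exists.

2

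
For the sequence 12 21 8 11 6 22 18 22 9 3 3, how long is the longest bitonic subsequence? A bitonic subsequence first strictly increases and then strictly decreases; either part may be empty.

One longest bitonic subsequence is 12, 21, 22, 18, 9, 3 (positions 1,2,6,7,9,11): it rises to 22 then falls. Length 6 is optimal.

6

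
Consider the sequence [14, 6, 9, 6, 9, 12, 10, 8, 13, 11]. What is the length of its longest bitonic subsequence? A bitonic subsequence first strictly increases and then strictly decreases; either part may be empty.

Let inc[i] be the LIS ending at i and dec[i] the longest strictly decreasing subsequence starting at i. inc = [1, 1, 2, 1, 2, 3, 3, 2, 4, 4], dec = [4, 1, 2, 1, 2, 3, 2, 1, 2, 1].
max_i inc[i]+dec[i]−1 = 5, with one witness 6, 9, 12, 10, 8.

5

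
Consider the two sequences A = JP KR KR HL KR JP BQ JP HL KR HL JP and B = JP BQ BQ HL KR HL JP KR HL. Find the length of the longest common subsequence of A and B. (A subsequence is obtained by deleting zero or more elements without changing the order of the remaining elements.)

Backtracking the LCS table gives one alignment: JP (A1,B1) → KR (A3,B5) → HL (A4,B6) → JP (A8,B7) → KR (A10,B8) → HL (A11,B9).
So the longest common subsequence has length 6.

6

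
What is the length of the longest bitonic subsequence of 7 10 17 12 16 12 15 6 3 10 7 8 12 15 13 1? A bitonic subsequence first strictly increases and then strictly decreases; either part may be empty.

One longest bitonic subsequence is 7, 10, 17, 16, 15, 10, 8, 1 (positions 1,2,3,5,7,10,12,16): it rises to 17 then falls. Length 8 is optimal.

8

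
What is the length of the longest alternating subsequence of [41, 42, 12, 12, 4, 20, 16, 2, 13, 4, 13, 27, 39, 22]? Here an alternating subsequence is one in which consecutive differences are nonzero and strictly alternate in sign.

A longest alternating subsequence is 41, 42, 12, 20, 2, 13, 4, 27, 22 (positions 1,2,3,6,8,9,10,12,14); its 8 consecutive differences strictly alternate in sign, and length 9 is optimal.

9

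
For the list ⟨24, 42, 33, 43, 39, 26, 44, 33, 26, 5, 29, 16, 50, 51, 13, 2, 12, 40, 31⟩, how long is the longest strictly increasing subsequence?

Let dp[i] be the longest increasing subsequence ending at position i. Then dp = [1, 2, 2, 3, 3, 2, 4, 3, 2, 1, 3, 2, 5, 6, 2, 1, 2, 4, 4].
The maximum is 6; one witness is 24, 42, 43, 44, 50, 51 at positions 1,2,4,7,13,14.

6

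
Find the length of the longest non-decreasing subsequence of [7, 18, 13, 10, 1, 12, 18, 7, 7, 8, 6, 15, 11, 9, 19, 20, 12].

7

One longest non-decreasing subsequence is 7, 7, 7, 8, 15, 19, 20 (positions 1,8,9,10,12,15,16), of length 7; no longer one exists.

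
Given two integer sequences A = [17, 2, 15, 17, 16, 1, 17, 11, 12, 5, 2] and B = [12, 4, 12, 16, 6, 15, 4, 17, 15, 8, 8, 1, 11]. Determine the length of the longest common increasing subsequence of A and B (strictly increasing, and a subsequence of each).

For each value that appears in both, track the longest common increasing run ending there.
The best achievable length is 2; one witness is 15, 17 (A-positions 3,4, B-positions 6,8).

2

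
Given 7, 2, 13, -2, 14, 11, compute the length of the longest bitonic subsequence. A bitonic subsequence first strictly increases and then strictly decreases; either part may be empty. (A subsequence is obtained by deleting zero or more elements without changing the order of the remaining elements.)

4

Let inc[i] be the LIS ending at i and dec[i] the longest strictly decreasing subsequence starting at i. inc = [1, 1, 2, 1, 3, 2], dec = [3, 2, 2, 1, 2, 1].
max_i inc[i]+dec[i]−1 = 4, with one witness 7, 13, 14, 11.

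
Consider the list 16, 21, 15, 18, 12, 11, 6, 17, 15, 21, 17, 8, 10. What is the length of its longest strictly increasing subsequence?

One longest increasing subsequence is 16, 18, 21 (positions 1,4,10), of length 3; no longer one exists.

3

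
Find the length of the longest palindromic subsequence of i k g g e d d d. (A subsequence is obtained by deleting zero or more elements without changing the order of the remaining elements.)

3

Using dp[i][j] = 2 + dp[i+1][j−1] if the ends match, else max(dp[i+1][j], dp[i][j−1]):
dp[1][8] = 3. A witness is ddd at positions 6,7,8.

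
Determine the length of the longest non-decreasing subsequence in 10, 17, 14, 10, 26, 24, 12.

3

Let dp[i] be the longest non-decreasing subsequence ending at position i. Then dp = [1, 2, 2, 2, 3, 3, 3].
The maximum is 3; one witness is 10, 17, 26 at positions 1,2,5.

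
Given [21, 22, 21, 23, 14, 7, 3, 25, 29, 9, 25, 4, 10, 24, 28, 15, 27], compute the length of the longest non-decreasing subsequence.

6

One longest non-decreasing subsequence is 21, 22, 23, 25, 25, 28 (positions 1,2,4,8,11,15), of length 6; no longer one exists.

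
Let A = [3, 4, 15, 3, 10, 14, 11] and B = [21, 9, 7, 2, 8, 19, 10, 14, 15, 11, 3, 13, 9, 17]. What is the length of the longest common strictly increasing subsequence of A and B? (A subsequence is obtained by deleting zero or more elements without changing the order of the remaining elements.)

For each value that appears in both, track the longest common increasing run ending there.
The best achievable length is 2; one witness is 10, 14 (A-positions 5,6, B-positions 7,8).

2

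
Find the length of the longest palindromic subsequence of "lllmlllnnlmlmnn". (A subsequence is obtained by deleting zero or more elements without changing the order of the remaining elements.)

One longest palindromic subsequence is mllnnllm (positions 4,5,7,8,9,10,12,13); it reads the same forward and backward, and the interval DP gives dp[1][15] = 8.

8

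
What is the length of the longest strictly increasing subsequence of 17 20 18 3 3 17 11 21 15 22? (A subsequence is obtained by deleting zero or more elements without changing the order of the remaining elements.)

4

Let dp[i] be the longest increasing subsequence ending at position i. Then dp = [1, 2, 2, 1, 1, 2, 2, 3, 3, 4].
The maximum is 4; one witness is 17, 20, 21, 22 at positions 1,2,8,10.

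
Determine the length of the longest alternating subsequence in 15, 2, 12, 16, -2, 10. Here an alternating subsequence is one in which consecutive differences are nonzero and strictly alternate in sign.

5

A longest alternating subsequence is 15, 2, 12, -2, 10 (positions 1,2,3,5,6); its 4 consecutive differences strictly alternate in sign, and length 5 is optimal.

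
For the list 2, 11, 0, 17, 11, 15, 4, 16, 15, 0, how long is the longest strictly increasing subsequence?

One longest increasing subsequence is 2, 11, 15, 16 (positions 1,2,6,8), of length 4; no longer one exists.

4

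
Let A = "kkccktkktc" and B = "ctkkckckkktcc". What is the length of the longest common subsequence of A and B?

9

Backtracking the LCS table gives one alignment: k (A1,B3) → k (A2,B4) → c (A3,B5) → c (A4,B7) → k (A5,B8) → k (A7,B9) → k (A8,B10) → t (A9,B11) → c (A10,B13).
So the longest common subsequence has length 9.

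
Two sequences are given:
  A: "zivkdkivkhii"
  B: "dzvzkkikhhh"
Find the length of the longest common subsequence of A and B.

A longest common subsequence is zvkkikh (length 7); the LCS DP confirms no longer common subsequence exists.

7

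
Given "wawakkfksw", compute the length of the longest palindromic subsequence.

Using dp[i][j] = 2 + dp[i+1][j−1] if the ends match, else max(dp[i+1][j], dp[i][j−1]):
dp[1][10] = 5. A witness is wkfkw at positions 1,6,7,8,10.

5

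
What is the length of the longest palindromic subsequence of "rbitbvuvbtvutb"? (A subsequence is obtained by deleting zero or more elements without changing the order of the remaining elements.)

One longest palindromic subsequence is btuvtvutb (positions 2,4,7,8,10,11,12,13,14); it reads the same forward and backward, and the interval DP gives dp[1][14] = 9.

9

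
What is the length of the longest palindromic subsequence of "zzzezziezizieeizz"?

11

Using dp[i][j] = 2 + dp[i+1][j−1] if the ends match, else max(dp[i+1][j], dp[i][j−1]):
dp[1][17] = 11. A witness is zzieizieizz at positions 1,2,7,8,10,11,12,14,15,16,17.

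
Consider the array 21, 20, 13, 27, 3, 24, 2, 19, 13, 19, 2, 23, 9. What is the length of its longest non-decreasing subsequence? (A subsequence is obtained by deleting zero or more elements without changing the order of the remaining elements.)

Let dp[i] be the longest non-decreasing subsequence ending at position i. Then dp = [1, 1, 1, 2, 1, 2, 1, 2, 2, 3, 2, 4, 3].
The maximum is 4; one witness is 13, 19, 19, 23 at positions 3,8,10,12.

4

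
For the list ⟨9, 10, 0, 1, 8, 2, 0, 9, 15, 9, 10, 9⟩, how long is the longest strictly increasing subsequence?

One longest increasing subsequence is 0, 1, 8, 9, 15 (positions 3,4,5,8,9), of length 5; no longer one exists.

5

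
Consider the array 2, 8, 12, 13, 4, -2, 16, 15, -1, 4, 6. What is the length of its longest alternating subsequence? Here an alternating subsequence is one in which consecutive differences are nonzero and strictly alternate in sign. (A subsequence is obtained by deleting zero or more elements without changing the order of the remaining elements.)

6

A longest alternating subsequence is 2, 8, 4, 16, -1, 4 (positions 1,2,5,7,9,10); its 5 consecutive differences strictly alternate in sign, and length 6 is optimal.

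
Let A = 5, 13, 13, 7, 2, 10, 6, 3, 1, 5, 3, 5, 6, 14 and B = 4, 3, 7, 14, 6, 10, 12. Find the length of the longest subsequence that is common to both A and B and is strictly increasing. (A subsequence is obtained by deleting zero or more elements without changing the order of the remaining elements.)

A longest common strictly increasing subsequence is 3, 14 (length 2); it appears in order in both A and B, and no longer such subsequence exists.

2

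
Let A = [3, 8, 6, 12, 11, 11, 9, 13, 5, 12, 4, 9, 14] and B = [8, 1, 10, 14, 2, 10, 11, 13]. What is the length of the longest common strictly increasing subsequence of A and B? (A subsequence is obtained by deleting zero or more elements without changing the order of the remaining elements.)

For each value that appears in both, track the longest common increasing run ending there.
The best achievable length is 3; one witness is 8, 11, 13 (A-positions 2,5,8, B-positions 1,7,8).

3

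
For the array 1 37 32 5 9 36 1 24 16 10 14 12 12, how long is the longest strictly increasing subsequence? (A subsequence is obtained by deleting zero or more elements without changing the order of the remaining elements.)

5

Let dp[i] be the longest increasing subsequence ending at position i. Then dp = [1, 2, 2, 2, 3, 4, 1, 4, 4, 4, 5, 5, 5].
The maximum is 5; one witness is 1, 5, 9, 10, 14 at positions 1,4,5,10,11.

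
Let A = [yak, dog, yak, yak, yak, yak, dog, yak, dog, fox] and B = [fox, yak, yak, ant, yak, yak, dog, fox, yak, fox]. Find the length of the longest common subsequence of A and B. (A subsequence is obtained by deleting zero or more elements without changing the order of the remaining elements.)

7

A longest common subsequence is yak, yak, yak, yak, dog, yak, fox (length 7); the LCS DP confirms no longer common subsequence exists.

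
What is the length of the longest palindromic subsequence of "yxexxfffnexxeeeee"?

9

Using dp[i][j] = 2 + dp[i+1][j−1] if the ends match, else max(dp[i+1][j], dp[i][j−1]):
dp[1][17] = 9. A witness is exxfffxxe at positions 3,4,5,6,7,8,11,12,17.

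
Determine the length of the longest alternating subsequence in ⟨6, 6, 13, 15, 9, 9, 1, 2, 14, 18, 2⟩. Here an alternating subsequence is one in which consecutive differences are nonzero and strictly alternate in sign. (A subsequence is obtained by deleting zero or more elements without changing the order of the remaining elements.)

Track the best alternating length ending on an up-step vs a down-step at each position: up/down = 1/1, 1/1, 2/1, 2/1, 2/3, 2/3, 1/3, 4/3, 4/3, 4/1, 4/5.
The maximum over both is 5; one such subsequence is 6, 13, 9, 14, 2.

5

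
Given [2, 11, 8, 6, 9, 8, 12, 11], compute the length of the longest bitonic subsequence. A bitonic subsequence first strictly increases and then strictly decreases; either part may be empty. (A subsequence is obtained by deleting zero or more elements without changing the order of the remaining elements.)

5

One longest bitonic subsequence is 2, 8, 9, 12, 11 (positions 1,3,5,7,8): it rises to 12 then falls. Length 5 is optimal.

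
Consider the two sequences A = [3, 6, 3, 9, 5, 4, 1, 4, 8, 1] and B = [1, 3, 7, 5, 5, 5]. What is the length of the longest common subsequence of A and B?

A longest common subsequence is 3, 5 (length 2); the LCS DP confirms no longer common subsequence exists.

2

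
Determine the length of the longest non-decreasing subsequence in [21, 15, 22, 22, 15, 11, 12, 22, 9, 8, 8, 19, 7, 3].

4

Let dp[i] be the longest non-decreasing subsequence ending at position i. Then dp = [1, 1, 2, 3, 2, 1, 2, 4, 1, 1, 2, 3, 1, 1].
The maximum is 4; one witness is 21, 22, 22, 22 at positions 1,3,4,8.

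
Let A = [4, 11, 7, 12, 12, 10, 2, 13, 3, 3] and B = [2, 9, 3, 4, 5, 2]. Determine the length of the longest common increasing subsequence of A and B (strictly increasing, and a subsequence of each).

2

A longest common strictly increasing subsequence is 2, 3 (length 2); it appears in order in both A and B, and no longer such subsequence exists.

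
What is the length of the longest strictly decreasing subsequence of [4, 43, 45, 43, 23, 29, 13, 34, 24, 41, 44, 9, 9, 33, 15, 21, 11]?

Let dp[i] be the longest decreasing subsequence ending at position i. Then dp = [1, 1, 1, 2, 3, 3, 4, 3, 4, 3, 2, 5, 5, 4, 5, 5, 6].
The maximum is 6; one witness is 45, 43, 29, 24, 15, 11 at positions 3,4,6,9,15,17.

6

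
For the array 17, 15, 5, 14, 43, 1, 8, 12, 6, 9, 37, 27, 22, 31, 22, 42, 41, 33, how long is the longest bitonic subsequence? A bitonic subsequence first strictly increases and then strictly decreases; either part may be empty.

Let inc[i] be the LIS ending at i and dec[i] the longest strictly decreasing subsequence starting at i. inc = [1, 1, 1, 2, 3, 1, 2, 3, 2, 3, 4, 4, 4, 5, 4, 6, 6, 6], dec = [5, 4, 2, 3, 4, 1, 2, 2, 1, 1, 3, 2, 1, 2, 1, 3, 2, 1].
max_i inc[i]+dec[i]−1 = 8, with one witness 5, 8, 12, 27, 31, 42, 41, 33.

8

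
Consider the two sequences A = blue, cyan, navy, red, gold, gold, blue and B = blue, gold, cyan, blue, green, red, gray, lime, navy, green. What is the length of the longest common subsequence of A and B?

3

A longest common subsequence is blue, cyan, navy (length 3); the LCS DP confirms no longer common subsequence exists.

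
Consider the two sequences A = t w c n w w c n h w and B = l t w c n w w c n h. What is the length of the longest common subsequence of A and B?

9

A longest common subsequence is twcnwwcnh (length 9); the LCS DP confirms no longer common subsequence exists.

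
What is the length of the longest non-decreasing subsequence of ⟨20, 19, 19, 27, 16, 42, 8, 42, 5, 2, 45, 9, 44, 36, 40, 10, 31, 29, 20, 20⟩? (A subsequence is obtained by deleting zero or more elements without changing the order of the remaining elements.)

Scanning left to right, the best length ending at each element is: 20→1, 19→1, 19→2, 27→3, 16→1, 42→4, 8→1, 42→5, 5→1, 2→1, 45→6, 9→2, 44→6, 36→4, 40→5, 10→3, 31→4, 29→4, 20→4, 20→5.
So the longest non-decreasing subsequence has length 6, e.g. 19, 19, 27, 42, 42, 45.

6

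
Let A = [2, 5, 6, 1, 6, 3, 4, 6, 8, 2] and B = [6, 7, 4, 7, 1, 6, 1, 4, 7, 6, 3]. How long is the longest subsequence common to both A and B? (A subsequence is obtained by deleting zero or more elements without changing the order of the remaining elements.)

5

Backtracking the LCS table gives one alignment: 6 (A3,B1) → 1 (A4,B5) → 6 (A5,B6) → 4 (A7,B8) → 6 (A8,B10).
So the longest common subsequence has length 5.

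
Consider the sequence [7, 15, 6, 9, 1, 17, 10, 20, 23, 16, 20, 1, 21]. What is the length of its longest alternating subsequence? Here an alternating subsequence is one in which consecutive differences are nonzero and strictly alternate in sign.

12

Track the best alternating length ending on an up-step vs a down-step at each position: up/down = 1/1, 2/1, 1/3, 4/3, 1/5, 6/1, 6/7, 8/1, 8/1, 8/9, 10/9, 1/11, 12/9.
The maximum over both is 12; one such subsequence is 7, 15, 6, 9, 1, 17, 10, 20, 16, 20, 1, 21.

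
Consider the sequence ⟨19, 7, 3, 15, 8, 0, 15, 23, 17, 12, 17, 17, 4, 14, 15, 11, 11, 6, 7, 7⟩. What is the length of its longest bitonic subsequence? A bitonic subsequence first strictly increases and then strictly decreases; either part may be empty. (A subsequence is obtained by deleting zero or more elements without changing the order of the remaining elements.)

Let inc[i] be the LIS ending at i and dec[i] the longest strictly decreasing subsequence starting at i. inc = [1, 1, 1, 2, 2, 1, 3, 4, 4, 3, 4, 4, 2, 4, 5, 3, 3, 3, 4, 4], dec = [5, 3, 2, 4, 2, 1, 4, 5, 4, 3, 4, 4, 1, 3, 3, 2, 2, 1, 1, 1].
max_i inc[i]+dec[i]−1 = 8, with one witness 7, 8, 15, 23, 17, 15, 11, 7.

8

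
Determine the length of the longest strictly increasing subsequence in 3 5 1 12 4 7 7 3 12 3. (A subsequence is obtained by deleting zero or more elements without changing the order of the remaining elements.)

Let dp[i] be the longest increasing subsequence ending at position i. Then dp = [1, 2, 1, 3, 2, 3, 3, 2, 4, 2].
The maximum is 4; one witness is 3, 5, 7, 12 at positions 1,2,6,9.

4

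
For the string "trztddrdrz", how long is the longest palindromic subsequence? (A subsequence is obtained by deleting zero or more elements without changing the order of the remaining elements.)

Using dp[i][j] = 2 + dp[i+1][j−1] if the ends match, else max(dp[i+1][j], dp[i][j−1]):
dp[1][10] = 5. A witness is zrdrz at positions 3,7,8,9,10.

5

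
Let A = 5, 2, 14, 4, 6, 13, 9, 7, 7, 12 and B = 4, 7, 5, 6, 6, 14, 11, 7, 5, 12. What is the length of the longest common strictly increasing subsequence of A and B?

4

For each value that appears in both, track the longest common increasing run ending there.
The best achievable length is 4; one witness is 4, 6, 7, 12 (A-positions 4,5,8,10, B-positions 1,4,8,10).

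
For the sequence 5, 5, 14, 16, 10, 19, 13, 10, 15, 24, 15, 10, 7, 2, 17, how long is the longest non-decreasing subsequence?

7

One longest non-decreasing subsequence is 5, 5, 10, 13, 15, 15, 17 (positions 1,2,5,7,9,11,15), of length 7; no longer one exists.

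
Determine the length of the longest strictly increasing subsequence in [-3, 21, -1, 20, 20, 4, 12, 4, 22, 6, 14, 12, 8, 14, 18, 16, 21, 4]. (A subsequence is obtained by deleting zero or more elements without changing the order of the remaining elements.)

8

Scanning left to right, the best length ending at each element is: -3→1, 21→2, -1→2, 20→3, 20→3, 4→3, 12→4, 4→3, 22→5, 6→4, 14→5, 12→5, 8→5, 14→6, 18→7, 16→7, 21→8, 4→3.
So the longest increasing subsequence has length 8, e.g. -3, -1, 4, 6, 12, 14, 18, 21.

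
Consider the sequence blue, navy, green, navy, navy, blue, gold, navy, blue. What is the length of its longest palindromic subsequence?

6

One longest palindromic subsequence is blue navy navy navy navy blue (positions 1,2,4,5,8,9); it reads the same forward and backward, and the interval DP gives dp[1][9] = 6.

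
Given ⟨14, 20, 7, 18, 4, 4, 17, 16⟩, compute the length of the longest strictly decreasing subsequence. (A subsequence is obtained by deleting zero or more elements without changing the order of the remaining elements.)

Let dp[i] be the longest decreasing subsequence ending at position i. Then dp = [1, 1, 2, 2, 3, 3, 3, 4].
The maximum is 4; one witness is 20, 18, 17, 16 at positions 2,4,7,8.

4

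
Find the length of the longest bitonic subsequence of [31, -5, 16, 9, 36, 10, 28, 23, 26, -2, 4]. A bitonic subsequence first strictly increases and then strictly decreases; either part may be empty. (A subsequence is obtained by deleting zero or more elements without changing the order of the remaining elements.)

One longest bitonic subsequence is -5, 16, 36, 28, 26, 4 (positions 2,3,5,7,9,11): it rises to 36 then falls. Length 6 is optimal.

6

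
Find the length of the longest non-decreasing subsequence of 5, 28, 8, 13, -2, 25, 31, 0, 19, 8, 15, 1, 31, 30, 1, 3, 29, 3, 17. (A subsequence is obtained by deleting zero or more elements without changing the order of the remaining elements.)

Scanning left to right, the best length ending at each element is: 5→1, 28→2, 8→2, 13→3, -2→1, 25→4, 31→5, 0→2, 19→4, 8→3, 15→4, 1→3, 31→6, 30→5, 1→4, 3→5, 29→6, 3→6, 17→7.
So the longest non-decreasing subsequence has length 7, e.g. -2, 0, 1, 1, 3, 3, 17.

7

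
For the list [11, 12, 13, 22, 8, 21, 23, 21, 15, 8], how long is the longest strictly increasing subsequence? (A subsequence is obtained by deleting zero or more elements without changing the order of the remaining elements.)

5

Scanning left to right, the best length ending at each element is: 11→1, 12→2, 13→3, 22→4, 8→1, 21→4, 23→5, 21→4, 15→4, 8→1.
So the longest increasing subsequence has length 5, e.g. 11, 12, 13, 22, 23.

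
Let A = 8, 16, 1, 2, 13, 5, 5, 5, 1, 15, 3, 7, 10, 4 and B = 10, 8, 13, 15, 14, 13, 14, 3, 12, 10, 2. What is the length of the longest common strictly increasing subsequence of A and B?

A longest common strictly increasing subsequence is 8, 13, 15 (length 3); it appears in order in both A and B, and no longer such subsequence exists.

3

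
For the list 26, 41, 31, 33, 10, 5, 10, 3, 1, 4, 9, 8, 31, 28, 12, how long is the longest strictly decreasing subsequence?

One longest decreasing subsequence is 41, 31, 10, 5, 3, 1 (positions 2,3,5,6,8,9), of length 6; no longer one exists.

6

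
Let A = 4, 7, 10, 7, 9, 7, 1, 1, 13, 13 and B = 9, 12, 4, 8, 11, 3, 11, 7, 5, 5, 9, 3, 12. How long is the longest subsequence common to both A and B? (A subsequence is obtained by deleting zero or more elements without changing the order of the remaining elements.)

Backtracking the LCS table gives one alignment: 4 (A1,B3) → 7 (A2,B8) → 9 (A5,B11).
So the longest common subsequence has length 3.

3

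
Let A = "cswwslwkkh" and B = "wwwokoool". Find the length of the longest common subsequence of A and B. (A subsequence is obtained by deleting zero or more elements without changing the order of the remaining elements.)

A longest common subsequence is wwwk (length 4); the LCS DP confirms no longer common subsequence exists.

4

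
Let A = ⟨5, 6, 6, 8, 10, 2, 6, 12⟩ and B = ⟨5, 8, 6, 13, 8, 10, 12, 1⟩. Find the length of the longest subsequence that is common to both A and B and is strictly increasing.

5

For each value that appears in both, track the longest common increasing run ending there.
The best achievable length is 5; one witness is 5, 6, 8, 10, 12 (A-positions 1,2,4,5,8, B-positions 1,3,5,6,7).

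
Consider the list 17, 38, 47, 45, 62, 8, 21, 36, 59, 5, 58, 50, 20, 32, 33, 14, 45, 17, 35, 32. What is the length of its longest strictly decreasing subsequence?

Let dp[i] be the longest decreasing subsequence ending at position i. Then dp = [1, 1, 1, 2, 1, 3, 3, 3, 2, 4, 3, 4, 5, 5, 5, 6, 5, 6, 6, 7].
The maximum is 7; one witness is 62, 59, 58, 50, 45, 35, 32 at positions 5,9,11,12,17,19,20.

7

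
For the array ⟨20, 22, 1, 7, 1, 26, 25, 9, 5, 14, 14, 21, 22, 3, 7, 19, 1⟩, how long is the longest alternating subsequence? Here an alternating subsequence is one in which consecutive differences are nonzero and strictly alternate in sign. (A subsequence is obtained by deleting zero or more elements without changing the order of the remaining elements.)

11

Track the best alternating length ending on an up-step vs a down-step at each position: up/down = 1/1, 2/1, 1/3, 4/3, 1/5, 6/1, 6/7, 6/7, 6/7, 8/7, 8/7, 8/7, 8/7, 6/9, 10/9, 10/9, 1/11.
The maximum over both is 11; one such subsequence is 20, 22, 1, 7, 1, 26, 9, 14, 3, 7, 1.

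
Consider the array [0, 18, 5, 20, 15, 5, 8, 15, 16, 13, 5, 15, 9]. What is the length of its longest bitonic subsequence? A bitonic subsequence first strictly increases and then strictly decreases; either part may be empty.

One longest bitonic subsequence is 0, 5, 8, 15, 16, 15, 9 (positions 1,3,7,8,9,12,13): it rises to 16 then falls. Length 7 is optimal.

7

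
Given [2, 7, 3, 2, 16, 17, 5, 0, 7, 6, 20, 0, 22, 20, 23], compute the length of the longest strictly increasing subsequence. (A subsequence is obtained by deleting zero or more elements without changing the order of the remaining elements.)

Scanning left to right, the best length ending at each element is: 2→1, 7→2, 3→2, 2→1, 16→3, 17→4, 5→3, 0→1, 7→4, 6→4, 20→5, 0→1, 22→6, 20→5, 23→7.
So the longest increasing subsequence has length 7, e.g. 2, 7, 16, 17, 20, 22, 23.

7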